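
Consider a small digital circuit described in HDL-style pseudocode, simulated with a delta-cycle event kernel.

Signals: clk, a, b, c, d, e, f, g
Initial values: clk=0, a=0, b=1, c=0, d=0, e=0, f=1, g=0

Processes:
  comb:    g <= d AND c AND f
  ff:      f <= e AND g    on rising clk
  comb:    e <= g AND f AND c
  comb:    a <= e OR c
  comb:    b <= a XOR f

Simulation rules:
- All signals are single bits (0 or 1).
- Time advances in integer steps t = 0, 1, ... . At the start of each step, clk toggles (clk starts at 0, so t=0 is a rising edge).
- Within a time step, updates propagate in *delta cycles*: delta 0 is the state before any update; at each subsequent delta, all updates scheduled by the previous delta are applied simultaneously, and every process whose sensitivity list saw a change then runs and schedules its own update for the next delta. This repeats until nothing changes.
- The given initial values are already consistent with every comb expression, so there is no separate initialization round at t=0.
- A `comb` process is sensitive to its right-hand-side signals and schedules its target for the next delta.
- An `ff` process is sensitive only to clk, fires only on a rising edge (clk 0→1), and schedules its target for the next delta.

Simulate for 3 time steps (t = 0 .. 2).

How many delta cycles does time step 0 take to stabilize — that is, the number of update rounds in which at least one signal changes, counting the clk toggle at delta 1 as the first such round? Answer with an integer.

3

t=0 Δ0: b=1 d=0 clk=0 e=0 a=0 f=1 c=0 g=0
  Δ1: clk:0→1
  Δ2: f:1→0
  Δ3: b:1→0
  (3Δ to stable)
t=1 Δ0: b=0 d=0 clk=1 e=0 a=0 f=0 c=0 g=0
  Δ1: clk:1→0
  (1Δ to stable)
t=2 Δ0: b=0 d=0 clk=0 e=0 a=0 f=0 c=0 g=0
  Δ1: clk:0→1
  (1Δ to stable)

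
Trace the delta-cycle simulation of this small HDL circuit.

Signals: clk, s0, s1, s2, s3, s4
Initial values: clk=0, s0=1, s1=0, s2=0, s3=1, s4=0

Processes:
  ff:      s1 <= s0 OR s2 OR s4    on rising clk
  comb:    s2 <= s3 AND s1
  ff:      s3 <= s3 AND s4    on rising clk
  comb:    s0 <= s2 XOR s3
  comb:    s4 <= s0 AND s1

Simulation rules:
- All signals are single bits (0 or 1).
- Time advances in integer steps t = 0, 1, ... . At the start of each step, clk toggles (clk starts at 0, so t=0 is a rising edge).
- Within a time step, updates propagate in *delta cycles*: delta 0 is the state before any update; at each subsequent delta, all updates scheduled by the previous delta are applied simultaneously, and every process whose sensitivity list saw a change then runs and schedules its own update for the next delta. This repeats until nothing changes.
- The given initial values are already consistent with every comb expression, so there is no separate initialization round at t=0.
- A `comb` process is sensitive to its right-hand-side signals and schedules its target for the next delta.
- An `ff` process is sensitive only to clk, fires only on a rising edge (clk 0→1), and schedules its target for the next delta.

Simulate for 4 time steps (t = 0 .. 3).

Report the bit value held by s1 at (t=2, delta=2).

t=0 Δ0: s3=1 s1=0 s2=0 s4=0 clk=0 s0=1
  Δ1: clk:0→1
  Δ2: s3:1→0, s1:0→1
  Δ3: s4:0→1, s0:1→0
  Δ4: s4:1→0
  (4Δ to stable)
t=1 Δ0: s3=0 s1=1 s2=0 s4=0 clk=1 s0=0
  Δ1: clk:1→0
  (1Δ to stable)
t=2 Δ0: s3=0 s1=1 s2=0 s4=0 clk=0 s0=0
  Δ1: clk:0→1
  Δ2: s1:1→0
  (2Δ to stable)
t=3 Δ0: s3=0 s1=0 s2=0 s4=0 clk=1 s0=0
  Δ1: clk:1→0
  (1Δ to stable)

0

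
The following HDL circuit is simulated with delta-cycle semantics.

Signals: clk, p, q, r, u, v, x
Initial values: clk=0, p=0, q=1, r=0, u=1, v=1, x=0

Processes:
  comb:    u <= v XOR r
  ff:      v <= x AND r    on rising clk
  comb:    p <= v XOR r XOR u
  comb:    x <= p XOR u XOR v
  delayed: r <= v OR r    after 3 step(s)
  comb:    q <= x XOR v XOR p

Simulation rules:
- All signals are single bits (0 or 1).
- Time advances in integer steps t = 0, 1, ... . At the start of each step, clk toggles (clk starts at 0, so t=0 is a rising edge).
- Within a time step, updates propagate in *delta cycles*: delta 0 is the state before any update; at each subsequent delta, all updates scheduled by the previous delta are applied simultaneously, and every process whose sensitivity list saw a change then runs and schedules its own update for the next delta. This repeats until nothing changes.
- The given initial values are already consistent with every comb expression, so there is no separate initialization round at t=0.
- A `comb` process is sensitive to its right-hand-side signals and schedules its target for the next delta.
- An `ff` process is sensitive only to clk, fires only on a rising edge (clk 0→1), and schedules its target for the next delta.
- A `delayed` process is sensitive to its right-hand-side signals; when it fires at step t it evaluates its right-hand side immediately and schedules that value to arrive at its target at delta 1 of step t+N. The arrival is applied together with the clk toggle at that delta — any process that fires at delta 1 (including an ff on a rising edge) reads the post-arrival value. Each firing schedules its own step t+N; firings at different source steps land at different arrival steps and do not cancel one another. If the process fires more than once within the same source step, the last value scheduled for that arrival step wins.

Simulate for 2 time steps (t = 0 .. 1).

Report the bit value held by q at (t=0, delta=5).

t=0 Δ0: p=0 x=0 r=0 q=1 v=1 clk=0 u=1
  Δ1: clk:0→1
  Δ2: v:1→0
  Δ3: p:0→1, x:0→1, q:1→0, u:1→0
  Δ4: p:1→0
  Δ5: x:1→0, q:0→1
  Δ6: q:1→0
  (6Δ to stable)
t=1 Δ0: p=0 x=0 r=0 q=0 v=0 clk=1 u=0
  Δ1: clk:1→0
  (1Δ to stable)

1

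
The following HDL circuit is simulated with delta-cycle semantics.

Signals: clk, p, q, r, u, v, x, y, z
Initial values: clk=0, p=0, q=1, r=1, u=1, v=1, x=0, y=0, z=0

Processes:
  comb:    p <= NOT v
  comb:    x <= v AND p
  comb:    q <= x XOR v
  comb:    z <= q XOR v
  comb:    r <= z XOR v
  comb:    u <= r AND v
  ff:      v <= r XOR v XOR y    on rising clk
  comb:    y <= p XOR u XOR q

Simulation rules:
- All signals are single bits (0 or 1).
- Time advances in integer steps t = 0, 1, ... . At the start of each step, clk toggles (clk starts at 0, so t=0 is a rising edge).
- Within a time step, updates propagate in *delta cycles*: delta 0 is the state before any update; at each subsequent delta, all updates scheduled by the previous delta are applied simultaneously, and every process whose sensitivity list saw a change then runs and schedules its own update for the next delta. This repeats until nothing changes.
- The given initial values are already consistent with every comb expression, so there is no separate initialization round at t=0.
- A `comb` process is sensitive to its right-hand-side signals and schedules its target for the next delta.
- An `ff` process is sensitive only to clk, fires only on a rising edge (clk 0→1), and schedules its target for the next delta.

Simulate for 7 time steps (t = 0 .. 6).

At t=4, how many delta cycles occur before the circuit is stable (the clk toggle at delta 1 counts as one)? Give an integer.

t0.Δ0 z=0 clk=0 r=1 y=0 q=1 v=1 u=1 x=0 p=0
t0.Δ1 z=0 clk=1 r=1 y=0 q=1 v=1 u=1 x=0 p=0
t0.Δ2 z=0 clk=1 r=1 y=0 q=1 v=0 u=1 x=0 p=0
t0.Δ3 z=1 clk=1 r=0 y=0 q=0 v=0 u=0 x=0 p=1
t0.Δ4 z=0 clk=1 r=1 y=1 q=0 v=0 u=0 x=0 p=1
t0.Δ5 z=0 clk=1 r=0 y=1 q=0 v=0 u=0 x=0 p=1
t1.Δ0 z=0 clk=1 r=0 y=1 q=0 v=0 u=0 x=0 p=1
t1.Δ1 z=0 clk=0 r=0 y=1 q=0 v=0 u=0 x=0 p=1
t2.Δ0 z=0 clk=0 r=0 y=1 q=0 v=0 u=0 x=0 p=1
t2.Δ1 z=0 clk=1 r=0 y=1 q=0 v=0 u=0 x=0 p=1
t2.Δ2 z=0 clk=1 r=0 y=1 q=0 v=1 u=0 x=0 p=1
t2.Δ3 z=1 clk=1 r=1 y=1 q=1 v=1 u=0 x=1 p=0
t2.Δ4 z=0 clk=1 r=0 y=1 q=0 v=1 u=1 x=0 p=0
t2.Δ5 z=1 clk=1 r=1 y=1 q=1 v=1 u=0 x=0 p=0
t2.Δ6 z=0 clk=1 r=0 y=1 q=1 v=1 u=1 x=0 p=0
t2.Δ7 z=0 clk=1 r=1 y=0 q=1 v=1 u=0 x=0 p=0
t2.Δ8 z=0 clk=1 r=1 y=1 q=1 v=1 u=1 x=0 p=0
t2.Δ9 z=0 clk=1 r=1 y=0 q=1 v=1 u=1 x=0 p=0
t3.Δ0 z=0 clk=1 r=1 y=0 q=1 v=1 u=1 x=0 p=0
t3.Δ1 z=0 clk=0 r=1 y=0 q=1 v=1 u=1 x=0 p=0
t4.Δ0 z=0 clk=0 r=1 y=0 q=1 v=1 u=1 x=0 p=0
t4.Δ1 z=0 clk=1 r=1 y=0 q=1 v=1 u=1 x=0 p=0
t4.Δ2 z=0 clk=1 r=1 y=0 q=1 v=0 u=1 x=0 p=0
t4.Δ3 z=1 clk=1 r=0 y=0 q=0 v=0 u=0 x=0 p=1
t4.Δ4 z=0 clk=1 r=1 y=1 q=0 v=0 u=0 x=0 p=1
t4.Δ5 z=0 clk=1 r=0 y=1 q=0 v=0 u=0 x=0 p=1
t5.Δ0 z=0 clk=1 r=0 y=1 q=0 v=0 u=0 x=0 p=1
t5.Δ1 z=0 clk=0 r=0 y=1 q=0 v=0 u=0 x=0 p=1
t6.Δ0 z=0 clk=0 r=0 y=1 q=0 v=0 u=0 x=0 p=1
t6.Δ1 z=0 clk=1 r=0 y=1 q=0 v=0 u=0 x=0 p=1
t6.Δ2 z=0 clk=1 r=0 y=1 q=0 v=1 u=0 x=0 p=1
t6.Δ3 z=1 clk=1 r=1 y=1 q=1 v=1 u=0 x=1 p=0
t6.Δ4 z=0 clk=1 r=0 y=1 q=0 v=1 u=1 x=0 p=0
t6.Δ5 z=1 clk=1 r=1 y=1 q=1 v=1 u=0 x=0 p=0
t6.Δ6 z=0 clk=1 r=0 y=1 q=1 v=1 u=1 x=0 p=0
t6.Δ7 z=0 clk=1 r=1 y=0 q=1 v=1 u=0 x=0 p=0
t6.Δ8 z=0 clk=1 r=1 y=1 q=1 v=1 u=1 x=0 p=0
t6.Δ9 z=0 clk=1 r=1 y=0 q=1 v=1 u=1 x=0 p=0

5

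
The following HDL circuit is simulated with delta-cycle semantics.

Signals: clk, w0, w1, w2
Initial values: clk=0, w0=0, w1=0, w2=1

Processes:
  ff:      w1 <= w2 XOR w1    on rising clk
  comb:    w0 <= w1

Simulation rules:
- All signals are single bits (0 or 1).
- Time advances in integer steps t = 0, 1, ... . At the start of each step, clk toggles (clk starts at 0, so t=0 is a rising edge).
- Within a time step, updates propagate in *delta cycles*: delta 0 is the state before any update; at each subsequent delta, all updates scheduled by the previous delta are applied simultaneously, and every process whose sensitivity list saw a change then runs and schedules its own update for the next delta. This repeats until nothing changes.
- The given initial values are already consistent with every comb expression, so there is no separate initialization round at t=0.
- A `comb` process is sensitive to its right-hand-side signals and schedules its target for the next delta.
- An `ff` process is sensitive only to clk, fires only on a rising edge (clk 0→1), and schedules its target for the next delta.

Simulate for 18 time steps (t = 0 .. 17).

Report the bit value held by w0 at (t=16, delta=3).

t0.Δ0 w0=0 w1=0 clk=0 w2=1
t0.Δ1 w0=0 w1=0 clk=1 w2=1
t0.Δ2 w0=0 w1=1 clk=1 w2=1
t0.Δ3 w0=1 w1=1 clk=1 w2=1
t1.Δ0 w0=1 w1=1 clk=1 w2=1
t1.Δ1 w0=1 w1=1 clk=0 w2=1
t2.Δ0 w0=1 w1=1 clk=0 w2=1
t2.Δ1 w0=1 w1=1 clk=1 w2=1
t2.Δ2 w0=1 w1=0 clk=1 w2=1
t2.Δ3 w0=0 w1=0 clk=1 w2=1
t3.Δ0 w0=0 w1=0 clk=1 w2=1
t3.Δ1 w0=0 w1=0 clk=0 w2=1
t4.Δ0 w0=0 w1=0 clk=0 w2=1
t4.Δ1 w0=0 w1=0 clk=1 w2=1
t4.Δ2 w0=0 w1=1 clk=1 w2=1
t4.Δ3 w0=1 w1=1 clk=1 w2=1
t5.Δ0 w0=1 w1=1 clk=1 w2=1
t5.Δ1 w0=1 w1=1 clk=0 w2=1
t6.Δ0 w0=1 w1=1 clk=0 w2=1
t6.Δ1 w0=1 w1=1 clk=1 w2=1
t6.Δ2 w0=1 w1=0 clk=1 w2=1
t6.Δ3 w0=0 w1=0 clk=1 w2=1
t7.Δ0 w0=0 w1=0 clk=1 w2=1
t7.Δ1 w0=0 w1=0 clk=0 w2=1
t8.Δ0 w0=0 w1=0 clk=0 w2=1
t8.Δ1 w0=0 w1=0 clk=1 w2=1
t8.Δ2 w0=0 w1=1 clk=1 w2=1
t8.Δ3 w0=1 w1=1 clk=1 w2=1
t9.Δ0 w0=1 w1=1 clk=1 w2=1
t9.Δ1 w0=1 w1=1 clk=0 w2=1
t10.Δ0 w0=1 w1=1 clk=0 w2=1
t10.Δ1 w0=1 w1=1 clk=1 w2=1
t10.Δ2 w0=1 w1=0 clk=1 w2=1
t10.Δ3 w0=0 w1=0 clk=1 w2=1
t11.Δ0 w0=0 w1=0 clk=1 w2=1
t11.Δ1 w0=0 w1=0 clk=0 w2=1
t12.Δ0 w0=0 w1=0 clk=0 w2=1
t12.Δ1 w0=0 w1=0 clk=1 w2=1
t12.Δ2 w0=0 w1=1 clk=1 w2=1
t12.Δ3 w0=1 w1=1 clk=1 w2=1
t13.Δ0 w0=1 w1=1 clk=1 w2=1
t13.Δ1 w0=1 w1=1 clk=0 w2=1
t14.Δ0 w0=1 w1=1 clk=0 w2=1
t14.Δ1 w0=1 w1=1 clk=1 w2=1
t14.Δ2 w0=1 w1=0 clk=1 w2=1
t14.Δ3 w0=0 w1=0 clk=1 w2=1
t15.Δ0 w0=0 w1=0 clk=1 w2=1
t15.Δ1 w0=0 w1=0 clk=0 w2=1
t16.Δ0 w0=0 w1=0 clk=0 w2=1
t16.Δ1 w0=0 w1=0 clk=1 w2=1
t16.Δ2 w0=0 w1=1 clk=1 w2=1
t16.Δ3 w0=1 w1=1 clk=1 w2=1
t17.Δ0 w0=1 w1=1 clk=1 w2=1
t17.Δ1 w0=1 w1=1 clk=0 w2=1

1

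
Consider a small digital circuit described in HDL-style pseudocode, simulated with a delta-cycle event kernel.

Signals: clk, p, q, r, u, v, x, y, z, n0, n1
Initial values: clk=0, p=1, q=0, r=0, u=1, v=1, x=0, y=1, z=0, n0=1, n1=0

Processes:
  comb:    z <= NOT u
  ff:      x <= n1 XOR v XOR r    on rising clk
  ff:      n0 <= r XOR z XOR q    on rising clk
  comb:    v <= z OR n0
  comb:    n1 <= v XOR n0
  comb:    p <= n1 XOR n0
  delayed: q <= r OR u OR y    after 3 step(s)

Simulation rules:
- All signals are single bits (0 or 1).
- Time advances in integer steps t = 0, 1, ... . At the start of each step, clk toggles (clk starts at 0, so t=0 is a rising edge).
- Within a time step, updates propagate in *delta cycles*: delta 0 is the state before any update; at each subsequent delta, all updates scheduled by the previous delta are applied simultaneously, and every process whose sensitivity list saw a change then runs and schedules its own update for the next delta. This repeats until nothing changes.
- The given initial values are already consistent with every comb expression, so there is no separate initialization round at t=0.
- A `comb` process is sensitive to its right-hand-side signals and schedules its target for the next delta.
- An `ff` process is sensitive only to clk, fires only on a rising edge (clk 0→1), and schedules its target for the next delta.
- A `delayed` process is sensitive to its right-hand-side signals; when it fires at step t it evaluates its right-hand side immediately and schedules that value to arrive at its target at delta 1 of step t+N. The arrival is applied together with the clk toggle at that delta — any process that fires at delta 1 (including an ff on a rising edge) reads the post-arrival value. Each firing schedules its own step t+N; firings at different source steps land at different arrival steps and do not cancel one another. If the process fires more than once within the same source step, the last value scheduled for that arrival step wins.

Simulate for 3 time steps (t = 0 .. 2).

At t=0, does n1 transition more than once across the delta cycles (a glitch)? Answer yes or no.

t=0 Δ0: x=0 p=1 n0=1 u=1 clk=0 n1=0 y=1 r=0 z=0 v=1 q=0
  Δ1: clk:0→1
  Δ2: x:0→1, n0:1→0
  Δ3: p:1→0, n1:0→1, v:1→0
  Δ4: p:0→1, n1:1→0
  Δ5: p:1→0
  (5Δ to stable)
t=1 Δ0: x=1 p=0 n0=0 u=1 clk=1 n1=0 y=1 r=0 z=0 v=0 q=0
  Δ1: clk:1→0
  (1Δ to stable)
t=2 Δ0: x=1 p=0 n0=0 u=1 clk=0 n1=0 y=1 r=0 z=0 v=0 q=0
  Δ1: clk:0→1
  Δ2: x:1→0
  (2Δ to stable)

yes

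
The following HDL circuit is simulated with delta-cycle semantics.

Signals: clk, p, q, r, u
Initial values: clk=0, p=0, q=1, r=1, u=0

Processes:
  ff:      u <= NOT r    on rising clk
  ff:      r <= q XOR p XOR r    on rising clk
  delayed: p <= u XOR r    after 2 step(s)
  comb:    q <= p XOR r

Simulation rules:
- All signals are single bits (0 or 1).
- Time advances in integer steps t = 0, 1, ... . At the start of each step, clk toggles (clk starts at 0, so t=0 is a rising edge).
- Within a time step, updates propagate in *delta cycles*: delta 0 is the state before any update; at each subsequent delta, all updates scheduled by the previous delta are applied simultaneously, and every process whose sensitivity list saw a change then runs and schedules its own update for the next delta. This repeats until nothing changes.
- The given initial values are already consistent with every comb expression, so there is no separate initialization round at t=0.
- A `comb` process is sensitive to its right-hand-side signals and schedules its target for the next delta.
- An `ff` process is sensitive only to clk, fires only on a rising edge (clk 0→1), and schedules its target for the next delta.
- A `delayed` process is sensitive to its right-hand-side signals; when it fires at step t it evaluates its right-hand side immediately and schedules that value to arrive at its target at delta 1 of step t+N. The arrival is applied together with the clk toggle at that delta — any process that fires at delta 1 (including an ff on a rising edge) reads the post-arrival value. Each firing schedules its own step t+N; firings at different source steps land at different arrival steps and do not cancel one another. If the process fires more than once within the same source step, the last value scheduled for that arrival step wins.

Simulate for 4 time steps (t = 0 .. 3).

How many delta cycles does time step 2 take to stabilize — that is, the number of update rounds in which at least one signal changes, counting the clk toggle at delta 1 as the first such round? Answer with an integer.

t=0 Δ0: q=1 u=0 r=1 p=0 clk=0
  Δ1: clk:0→1
  Δ2: r:1→0
  Δ3: q:1→0
  (3Δ to stable)
t=1 Δ0: q=0 u=0 r=0 p=0 clk=1
  Δ1: clk:1→0
  (1Δ to stable)
t=2 Δ0: q=0 u=0 r=0 p=0 clk=0
  Δ1: clk:0→1
  Δ2: u:0→1
  (2Δ to stable)
t=3 Δ0: q=0 u=1 r=0 p=0 clk=1
  Δ1: clk:1→0
  (1Δ to stable)

2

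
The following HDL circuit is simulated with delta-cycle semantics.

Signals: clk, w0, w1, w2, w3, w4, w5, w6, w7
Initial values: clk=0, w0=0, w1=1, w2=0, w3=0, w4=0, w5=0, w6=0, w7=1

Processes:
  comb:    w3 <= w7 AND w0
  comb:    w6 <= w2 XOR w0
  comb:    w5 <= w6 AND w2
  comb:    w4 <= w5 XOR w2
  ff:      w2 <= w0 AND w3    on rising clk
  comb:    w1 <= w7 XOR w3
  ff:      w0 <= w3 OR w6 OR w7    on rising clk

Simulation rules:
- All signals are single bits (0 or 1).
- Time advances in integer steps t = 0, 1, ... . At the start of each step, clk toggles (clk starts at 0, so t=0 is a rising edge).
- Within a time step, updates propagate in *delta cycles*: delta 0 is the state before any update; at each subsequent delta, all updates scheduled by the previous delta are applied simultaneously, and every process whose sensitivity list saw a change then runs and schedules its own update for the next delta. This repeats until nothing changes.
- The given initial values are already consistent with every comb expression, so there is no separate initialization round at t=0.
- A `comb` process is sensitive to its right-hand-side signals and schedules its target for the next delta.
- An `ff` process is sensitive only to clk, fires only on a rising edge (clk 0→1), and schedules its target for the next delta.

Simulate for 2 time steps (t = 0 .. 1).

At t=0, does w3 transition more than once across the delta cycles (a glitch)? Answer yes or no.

t=0 Δ0: w1=1 w4=0 w6=0 w5=0 w3=0 clk=0 w7=1 w0=0 w2=0
  Δ1: clk:0→1
  Δ2: w0:0→1
  Δ3: w6:0→1, w3:0→1
  Δ4: w1:1→0
  (4Δ to stable)
t=1 Δ0: w1=0 w4=0 w6=1 w5=0 w3=1 clk=1 w7=1 w0=1 w2=0
  Δ1: clk:1→0
  (1Δ to stable)

no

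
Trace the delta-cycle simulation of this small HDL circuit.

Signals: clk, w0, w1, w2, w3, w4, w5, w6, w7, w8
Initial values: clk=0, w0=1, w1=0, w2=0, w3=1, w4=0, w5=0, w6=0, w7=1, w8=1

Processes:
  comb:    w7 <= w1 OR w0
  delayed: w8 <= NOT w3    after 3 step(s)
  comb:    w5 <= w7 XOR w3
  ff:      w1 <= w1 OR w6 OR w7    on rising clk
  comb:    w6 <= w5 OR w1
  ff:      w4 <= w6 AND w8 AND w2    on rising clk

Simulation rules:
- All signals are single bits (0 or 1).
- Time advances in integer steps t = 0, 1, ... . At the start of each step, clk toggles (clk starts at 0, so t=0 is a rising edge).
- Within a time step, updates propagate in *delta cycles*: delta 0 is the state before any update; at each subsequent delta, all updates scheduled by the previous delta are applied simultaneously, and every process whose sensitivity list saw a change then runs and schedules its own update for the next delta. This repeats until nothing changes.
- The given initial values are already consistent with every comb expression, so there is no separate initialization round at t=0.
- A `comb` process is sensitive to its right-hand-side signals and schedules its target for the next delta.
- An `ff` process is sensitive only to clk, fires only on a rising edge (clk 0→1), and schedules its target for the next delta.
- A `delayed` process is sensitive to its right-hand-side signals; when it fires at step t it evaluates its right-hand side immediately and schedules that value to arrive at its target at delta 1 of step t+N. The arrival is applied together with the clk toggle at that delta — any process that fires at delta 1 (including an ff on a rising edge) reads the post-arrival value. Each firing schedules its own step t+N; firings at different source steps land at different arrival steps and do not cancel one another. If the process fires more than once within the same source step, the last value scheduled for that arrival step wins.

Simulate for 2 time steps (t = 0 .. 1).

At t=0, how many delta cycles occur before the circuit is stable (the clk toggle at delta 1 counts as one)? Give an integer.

3

t0.Δ0 clk=0 w3=1 w8=1 w2=0 w0=1 w1=0 w7=1 w4=0 w6=0 w5=0
t0.Δ1 clk=1 w3=1 w8=1 w2=0 w0=1 w1=0 w7=1 w4=0 w6=0 w5=0
t0.Δ2 clk=1 w3=1 w8=1 w2=0 w0=1 w1=1 w7=1 w4=0 w6=0 w5=0
t0.Δ3 clk=1 w3=1 w8=1 w2=0 w0=1 w1=1 w7=1 w4=0 w6=1 w5=0
t1.Δ0 clk=1 w3=1 w8=1 w2=0 w0=1 w1=1 w7=1 w4=0 w6=1 w5=0
t1.Δ1 clk=0 w3=1 w8=1 w2=0 w0=1 w1=1 w7=1 w4=0 w6=1 w5=0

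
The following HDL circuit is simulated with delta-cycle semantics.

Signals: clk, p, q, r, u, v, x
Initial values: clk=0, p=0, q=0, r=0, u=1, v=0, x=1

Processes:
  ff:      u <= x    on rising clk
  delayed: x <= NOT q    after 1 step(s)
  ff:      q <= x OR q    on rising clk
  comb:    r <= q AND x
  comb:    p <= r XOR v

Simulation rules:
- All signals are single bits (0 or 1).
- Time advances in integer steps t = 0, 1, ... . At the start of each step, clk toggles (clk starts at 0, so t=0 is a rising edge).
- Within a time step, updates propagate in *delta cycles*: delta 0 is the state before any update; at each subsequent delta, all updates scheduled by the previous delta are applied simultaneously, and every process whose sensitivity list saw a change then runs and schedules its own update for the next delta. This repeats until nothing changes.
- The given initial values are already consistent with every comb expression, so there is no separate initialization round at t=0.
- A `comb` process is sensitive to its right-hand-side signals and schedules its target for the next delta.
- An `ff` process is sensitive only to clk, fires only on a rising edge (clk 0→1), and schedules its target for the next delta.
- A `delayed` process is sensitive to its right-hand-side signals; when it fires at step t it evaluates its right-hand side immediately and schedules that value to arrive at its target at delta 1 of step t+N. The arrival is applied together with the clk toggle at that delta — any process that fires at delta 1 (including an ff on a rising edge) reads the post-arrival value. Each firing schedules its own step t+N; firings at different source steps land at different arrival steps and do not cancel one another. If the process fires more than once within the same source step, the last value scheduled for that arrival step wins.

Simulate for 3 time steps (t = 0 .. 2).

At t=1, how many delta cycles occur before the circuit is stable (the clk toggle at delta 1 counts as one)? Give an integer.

3

t0.Δ0 clk=0 v=0 u=1 x=1 p=0 q=0 r=0
t0.Δ1 clk=1 v=0 u=1 x=1 p=0 q=0 r=0
t0.Δ2 clk=1 v=0 u=1 x=1 p=0 q=1 r=0
t0.Δ3 clk=1 v=0 u=1 x=1 p=0 q=1 r=1
t0.Δ4 clk=1 v=0 u=1 x=1 p=1 q=1 r=1
t1.Δ0 clk=1 v=0 u=1 x=1 p=1 q=1 r=1
t1.Δ1 clk=0 v=0 u=1 x=0 p=1 q=1 r=1
t1.Δ2 clk=0 v=0 u=1 x=0 p=1 q=1 r=0
t1.Δ3 clk=0 v=0 u=1 x=0 p=0 q=1 r=0
t2.Δ0 clk=0 v=0 u=1 x=0 p=0 q=1 r=0
t2.Δ1 clk=1 v=0 u=1 x=0 p=0 q=1 r=0
t2.Δ2 clk=1 v=0 u=0 x=0 p=0 q=1 r=0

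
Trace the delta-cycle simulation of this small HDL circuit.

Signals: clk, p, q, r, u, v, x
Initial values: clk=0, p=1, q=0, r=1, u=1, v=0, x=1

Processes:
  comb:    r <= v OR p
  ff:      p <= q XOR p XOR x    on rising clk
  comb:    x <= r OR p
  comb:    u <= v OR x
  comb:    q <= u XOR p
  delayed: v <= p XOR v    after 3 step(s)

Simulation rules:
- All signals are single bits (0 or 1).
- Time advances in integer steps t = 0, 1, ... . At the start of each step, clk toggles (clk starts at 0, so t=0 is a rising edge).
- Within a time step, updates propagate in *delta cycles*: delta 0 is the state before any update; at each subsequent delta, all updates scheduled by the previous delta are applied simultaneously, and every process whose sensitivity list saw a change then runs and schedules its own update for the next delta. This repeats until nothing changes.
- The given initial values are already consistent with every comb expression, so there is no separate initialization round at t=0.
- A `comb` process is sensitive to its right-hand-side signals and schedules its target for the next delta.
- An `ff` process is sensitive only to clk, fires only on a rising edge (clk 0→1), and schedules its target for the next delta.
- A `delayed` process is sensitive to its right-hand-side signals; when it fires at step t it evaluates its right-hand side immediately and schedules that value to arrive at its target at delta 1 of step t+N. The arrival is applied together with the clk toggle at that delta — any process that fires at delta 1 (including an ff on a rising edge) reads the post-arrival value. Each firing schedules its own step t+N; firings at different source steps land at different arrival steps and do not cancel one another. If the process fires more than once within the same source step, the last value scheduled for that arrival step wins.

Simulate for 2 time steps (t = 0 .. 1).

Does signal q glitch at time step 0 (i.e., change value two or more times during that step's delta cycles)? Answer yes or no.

yes

t0.Δ0 v=0 r=1 clk=0 q=0 x=1 p=1 u=1
t0.Δ1 v=0 r=1 clk=1 q=0 x=1 p=1 u=1
t0.Δ2 v=0 r=1 clk=1 q=0 x=1 p=0 u=1
t0.Δ3 v=0 r=0 clk=1 q=1 x=1 p=0 u=1
t0.Δ4 v=0 r=0 clk=1 q=1 x=0 p=0 u=1
t0.Δ5 v=0 r=0 clk=1 q=1 x=0 p=0 u=0
t0.Δ6 v=0 r=0 clk=1 q=0 x=0 p=0 u=0
t1.Δ0 v=0 r=0 clk=1 q=0 x=0 p=0 u=0
t1.Δ1 v=0 r=0 clk=0 q=0 x=0 p=0 u=0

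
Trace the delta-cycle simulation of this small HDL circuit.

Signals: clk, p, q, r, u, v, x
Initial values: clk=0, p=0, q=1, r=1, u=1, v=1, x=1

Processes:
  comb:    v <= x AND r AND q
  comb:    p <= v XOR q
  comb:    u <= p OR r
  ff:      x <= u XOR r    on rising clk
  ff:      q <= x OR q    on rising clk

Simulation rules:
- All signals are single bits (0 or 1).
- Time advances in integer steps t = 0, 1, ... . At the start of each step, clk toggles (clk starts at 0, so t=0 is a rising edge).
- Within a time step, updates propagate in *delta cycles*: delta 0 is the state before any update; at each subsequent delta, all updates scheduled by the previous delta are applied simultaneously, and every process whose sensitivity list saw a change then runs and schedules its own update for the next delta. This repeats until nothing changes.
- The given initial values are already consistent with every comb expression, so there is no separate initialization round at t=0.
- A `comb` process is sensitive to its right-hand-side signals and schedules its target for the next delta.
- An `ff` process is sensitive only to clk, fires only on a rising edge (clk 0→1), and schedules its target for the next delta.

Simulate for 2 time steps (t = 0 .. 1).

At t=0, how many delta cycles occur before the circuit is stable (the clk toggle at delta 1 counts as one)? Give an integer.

4

t0.Δ0 p=0 q=1 x=1 clk=0 u=1 v=1 r=1
t0.Δ1 p=0 q=1 x=1 clk=1 u=1 v=1 r=1
t0.Δ2 p=0 q=1 x=0 clk=1 u=1 v=1 r=1
t0.Δ3 p=0 q=1 x=0 clk=1 u=1 v=0 r=1
t0.Δ4 p=1 q=1 x=0 clk=1 u=1 v=0 r=1
t1.Δ0 p=1 q=1 x=0 clk=1 u=1 v=0 r=1
t1.Δ1 p=1 q=1 x=0 clk=0 u=1 v=0 r=1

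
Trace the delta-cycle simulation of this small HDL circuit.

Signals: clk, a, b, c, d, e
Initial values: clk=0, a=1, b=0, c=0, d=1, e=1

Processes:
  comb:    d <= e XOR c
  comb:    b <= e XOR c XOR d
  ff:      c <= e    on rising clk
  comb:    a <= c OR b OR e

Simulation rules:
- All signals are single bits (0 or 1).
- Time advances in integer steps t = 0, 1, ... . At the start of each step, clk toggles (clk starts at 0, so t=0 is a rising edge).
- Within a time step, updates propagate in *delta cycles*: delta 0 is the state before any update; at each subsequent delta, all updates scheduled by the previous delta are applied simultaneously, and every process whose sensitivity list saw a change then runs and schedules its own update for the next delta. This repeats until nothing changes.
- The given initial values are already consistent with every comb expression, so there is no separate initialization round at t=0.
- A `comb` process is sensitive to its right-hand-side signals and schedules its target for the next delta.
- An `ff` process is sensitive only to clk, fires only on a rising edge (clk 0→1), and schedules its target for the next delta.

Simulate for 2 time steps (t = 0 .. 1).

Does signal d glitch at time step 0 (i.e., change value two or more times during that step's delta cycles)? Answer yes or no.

t0.Δ0 b=0 clk=0 a=1 c=0 d=1 e=1
t0.Δ1 b=0 clk=1 a=1 c=0 d=1 e=1
t0.Δ2 b=0 clk=1 a=1 c=1 d=1 e=1
t0.Δ3 b=1 clk=1 a=1 c=1 d=0 e=1
t0.Δ4 b=0 clk=1 a=1 c=1 d=0 e=1
t1.Δ0 b=0 clk=1 a=1 c=1 d=0 e=1
t1.Δ1 b=0 clk=0 a=1 c=1 d=0 e=1

no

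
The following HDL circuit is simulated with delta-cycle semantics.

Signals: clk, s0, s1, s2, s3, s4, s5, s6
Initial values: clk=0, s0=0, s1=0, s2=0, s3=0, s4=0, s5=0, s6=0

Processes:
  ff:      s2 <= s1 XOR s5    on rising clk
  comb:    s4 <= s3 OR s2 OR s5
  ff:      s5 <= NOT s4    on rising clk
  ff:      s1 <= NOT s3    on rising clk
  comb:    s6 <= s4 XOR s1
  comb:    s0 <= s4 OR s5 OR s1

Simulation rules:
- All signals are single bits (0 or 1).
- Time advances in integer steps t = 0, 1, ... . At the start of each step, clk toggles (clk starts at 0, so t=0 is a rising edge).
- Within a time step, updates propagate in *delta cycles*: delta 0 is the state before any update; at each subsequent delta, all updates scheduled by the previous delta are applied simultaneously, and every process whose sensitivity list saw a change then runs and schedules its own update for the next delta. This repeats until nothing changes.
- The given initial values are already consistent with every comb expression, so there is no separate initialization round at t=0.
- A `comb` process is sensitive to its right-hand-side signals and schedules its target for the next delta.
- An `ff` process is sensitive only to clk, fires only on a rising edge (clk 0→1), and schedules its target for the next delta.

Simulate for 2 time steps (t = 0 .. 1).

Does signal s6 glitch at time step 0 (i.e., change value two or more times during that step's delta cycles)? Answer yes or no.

t=0 Δ0: s6=0 s4=0 s2=0 clk=0 s3=0 s5=0 s0=0 s1=0
  Δ1: clk:0→1
  Δ2: s5:0→1, s1:0→1
  Δ3: s6:0→1, s4:0→1, s0:0→1
  Δ4: s6:1→0
  (4Δ to stable)
t=1 Δ0: s6=0 s4=1 s2=0 clk=1 s3=0 s5=1 s0=1 s1=1
  Δ1: clk:1→0
  (1Δ to stable)

yes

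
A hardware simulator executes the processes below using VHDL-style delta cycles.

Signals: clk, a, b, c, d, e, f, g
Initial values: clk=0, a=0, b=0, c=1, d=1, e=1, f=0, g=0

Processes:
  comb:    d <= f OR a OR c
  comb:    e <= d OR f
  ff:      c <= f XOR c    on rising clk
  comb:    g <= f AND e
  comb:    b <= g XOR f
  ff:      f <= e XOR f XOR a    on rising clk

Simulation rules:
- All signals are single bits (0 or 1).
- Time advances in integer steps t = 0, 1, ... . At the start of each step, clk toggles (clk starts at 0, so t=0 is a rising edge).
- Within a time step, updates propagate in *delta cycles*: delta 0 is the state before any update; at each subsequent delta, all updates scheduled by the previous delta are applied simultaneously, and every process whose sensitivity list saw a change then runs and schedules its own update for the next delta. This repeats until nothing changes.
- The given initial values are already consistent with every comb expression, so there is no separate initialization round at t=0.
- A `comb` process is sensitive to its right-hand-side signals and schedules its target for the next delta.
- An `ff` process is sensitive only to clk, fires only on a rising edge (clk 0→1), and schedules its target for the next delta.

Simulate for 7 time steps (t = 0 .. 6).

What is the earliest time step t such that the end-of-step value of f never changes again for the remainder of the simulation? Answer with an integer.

t0.Δ0 c=1 b=0 clk=0 f=0 e=1 d=1 a=0 g=0
t0.Δ1 c=1 b=0 clk=1 f=0 e=1 d=1 a=0 g=0
t0.Δ2 c=1 b=0 clk=1 f=1 e=1 d=1 a=0 g=0
t0.Δ3 c=1 b=1 clk=1 f=1 e=1 d=1 a=0 g=1
t0.Δ4 c=1 b=0 clk=1 f=1 e=1 d=1 a=0 g=1
t1.Δ0 c=1 b=0 clk=1 f=1 e=1 d=1 a=0 g=1
t1.Δ1 c=1 b=0 clk=0 f=1 e=1 d=1 a=0 g=1
t2.Δ0 c=1 b=0 clk=0 f=1 e=1 d=1 a=0 g=1
t2.Δ1 c=1 b=0 clk=1 f=1 e=1 d=1 a=0 g=1
t2.Δ2 c=0 b=0 clk=1 f=0 e=1 d=1 a=0 g=1
t2.Δ3 c=0 b=1 clk=1 f=0 e=1 d=0 a=0 g=0
t2.Δ4 c=0 b=0 clk=1 f=0 e=0 d=0 a=0 g=0
t3.Δ0 c=0 b=0 clk=1 f=0 e=0 d=0 a=0 g=0
t3.Δ1 c=0 b=0 clk=0 f=0 e=0 d=0 a=0 g=0
t4.Δ0 c=0 b=0 clk=0 f=0 e=0 d=0 a=0 g=0
t4.Δ1 c=0 b=0 clk=1 f=0 e=0 d=0 a=0 g=0
t5.Δ0 c=0 b=0 clk=1 f=0 e=0 d=0 a=0 g=0
t5.Δ1 c=0 b=0 clk=0 f=0 e=0 d=0 a=0 g=0
t6.Δ0 c=0 b=0 clk=0 f=0 e=0 d=0 a=0 g=0
t6.Δ1 c=0 b=0 clk=1 f=0 e=0 d=0 a=0 g=0

2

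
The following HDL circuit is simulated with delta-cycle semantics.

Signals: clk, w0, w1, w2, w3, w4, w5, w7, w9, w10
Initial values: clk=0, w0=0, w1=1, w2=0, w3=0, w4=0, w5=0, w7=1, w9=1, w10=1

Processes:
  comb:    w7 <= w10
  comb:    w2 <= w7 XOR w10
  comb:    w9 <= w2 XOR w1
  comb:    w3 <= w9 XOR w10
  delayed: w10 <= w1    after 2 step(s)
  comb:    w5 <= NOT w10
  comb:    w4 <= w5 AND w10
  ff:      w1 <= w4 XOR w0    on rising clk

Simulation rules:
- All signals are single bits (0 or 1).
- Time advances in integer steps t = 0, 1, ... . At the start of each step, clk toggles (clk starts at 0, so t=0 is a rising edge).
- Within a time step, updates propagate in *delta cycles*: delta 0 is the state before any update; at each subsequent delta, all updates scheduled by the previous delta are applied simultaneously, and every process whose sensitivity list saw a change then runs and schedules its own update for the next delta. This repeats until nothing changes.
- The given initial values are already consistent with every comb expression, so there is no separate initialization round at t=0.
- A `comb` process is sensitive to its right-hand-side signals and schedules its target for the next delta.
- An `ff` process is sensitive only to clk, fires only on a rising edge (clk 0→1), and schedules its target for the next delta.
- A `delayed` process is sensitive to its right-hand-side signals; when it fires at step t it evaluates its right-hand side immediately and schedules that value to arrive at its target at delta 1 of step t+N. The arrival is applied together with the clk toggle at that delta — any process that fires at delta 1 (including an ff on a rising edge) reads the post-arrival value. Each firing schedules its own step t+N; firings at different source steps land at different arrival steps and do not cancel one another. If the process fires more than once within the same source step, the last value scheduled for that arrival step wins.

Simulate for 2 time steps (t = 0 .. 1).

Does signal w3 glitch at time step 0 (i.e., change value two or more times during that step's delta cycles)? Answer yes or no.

[bits: w3,w5,w2,w0,w9,w10,clk,w1,w4,w7]
t=0: Δ0=0000110101 Δ1=0000111101 Δ2=0000111001 Δ3=0000011001 Δ4=1000011001 | 4Δ
t=1: Δ0=1000011001 Δ1=1000010001 | 1Δ

no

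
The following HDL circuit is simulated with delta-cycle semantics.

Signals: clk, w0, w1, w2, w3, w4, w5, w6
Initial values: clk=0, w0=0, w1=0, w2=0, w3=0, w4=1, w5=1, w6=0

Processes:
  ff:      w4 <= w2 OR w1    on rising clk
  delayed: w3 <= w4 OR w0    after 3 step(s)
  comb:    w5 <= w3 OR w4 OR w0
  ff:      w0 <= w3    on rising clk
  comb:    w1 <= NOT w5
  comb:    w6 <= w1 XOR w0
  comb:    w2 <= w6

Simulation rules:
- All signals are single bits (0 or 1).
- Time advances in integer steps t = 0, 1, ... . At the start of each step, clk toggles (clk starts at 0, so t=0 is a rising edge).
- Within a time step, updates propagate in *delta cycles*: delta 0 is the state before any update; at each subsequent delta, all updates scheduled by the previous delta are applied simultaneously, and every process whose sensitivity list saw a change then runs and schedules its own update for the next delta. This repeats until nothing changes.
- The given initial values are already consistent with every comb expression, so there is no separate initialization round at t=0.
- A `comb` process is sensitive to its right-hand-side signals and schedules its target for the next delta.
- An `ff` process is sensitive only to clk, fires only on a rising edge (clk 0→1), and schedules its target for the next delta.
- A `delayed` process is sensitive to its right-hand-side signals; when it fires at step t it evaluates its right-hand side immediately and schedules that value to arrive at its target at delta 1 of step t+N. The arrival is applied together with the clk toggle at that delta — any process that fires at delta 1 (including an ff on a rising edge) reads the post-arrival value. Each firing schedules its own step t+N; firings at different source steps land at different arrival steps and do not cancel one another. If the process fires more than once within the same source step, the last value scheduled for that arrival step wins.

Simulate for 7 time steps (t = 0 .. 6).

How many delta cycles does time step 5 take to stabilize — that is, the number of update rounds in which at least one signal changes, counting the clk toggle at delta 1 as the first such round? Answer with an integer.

5

t=0 Δ0: w2=0 w1=0 w5=1 w4=1 w6=0 w3=0 w0=0 clk=0
  Δ1: clk:0→1
  Δ2: w4:1→0
  Δ3: w5:1→0
  Δ4: w1:0→1
  Δ5: w6:0→1
  Δ6: w2:0→1
  (6Δ to stable)
t=1 Δ0: w2=1 w1=1 w5=0 w4=0 w6=1 w3=0 w0=0 clk=1
  Δ1: clk:1→0
  (1Δ to stable)
t=2 Δ0: w2=1 w1=1 w5=0 w4=0 w6=1 w3=0 w0=0 clk=0
  Δ1: clk:0→1
  Δ2: w4:0→1
  Δ3: w5:0→1
  Δ4: w1:1→0
  Δ5: w6:1→0
  Δ6: w2:1→0
  (6Δ to stable)
t=3 Δ0: w2=0 w1=0 w5=1 w4=1 w6=0 w3=0 w0=0 clk=1
  Δ1: clk:1→0
  (1Δ to stable)
t=4 Δ0: w2=0 w1=0 w5=1 w4=1 w6=0 w3=0 w0=0 clk=0
  Δ1: clk:0→1
  Δ2: w4:1→0
  Δ3: w5:1→0
  Δ4: w1:0→1
  Δ5: w6:0→1
  Δ6: w2:0→1
  (6Δ to stable)
t=5 Δ0: w2=1 w1=1 w5=0 w4=0 w6=1 w3=0 w0=0 clk=1
  Δ1: w3:0→1, clk:1→0
  Δ2: w5:0→1
  Δ3: w1:1→0
  Δ4: w6:1→0
  Δ5: w2:1→0
  (5Δ to stable)
t=6 Δ0: w2=0 w1=0 w5=1 w4=0 w6=0 w3=1 w0=0 clk=0
  Δ1: clk:0→1
  Δ2: w0:0→1
  Δ3: w6:0→1
  Δ4: w2:0→1
  (4Δ to stable)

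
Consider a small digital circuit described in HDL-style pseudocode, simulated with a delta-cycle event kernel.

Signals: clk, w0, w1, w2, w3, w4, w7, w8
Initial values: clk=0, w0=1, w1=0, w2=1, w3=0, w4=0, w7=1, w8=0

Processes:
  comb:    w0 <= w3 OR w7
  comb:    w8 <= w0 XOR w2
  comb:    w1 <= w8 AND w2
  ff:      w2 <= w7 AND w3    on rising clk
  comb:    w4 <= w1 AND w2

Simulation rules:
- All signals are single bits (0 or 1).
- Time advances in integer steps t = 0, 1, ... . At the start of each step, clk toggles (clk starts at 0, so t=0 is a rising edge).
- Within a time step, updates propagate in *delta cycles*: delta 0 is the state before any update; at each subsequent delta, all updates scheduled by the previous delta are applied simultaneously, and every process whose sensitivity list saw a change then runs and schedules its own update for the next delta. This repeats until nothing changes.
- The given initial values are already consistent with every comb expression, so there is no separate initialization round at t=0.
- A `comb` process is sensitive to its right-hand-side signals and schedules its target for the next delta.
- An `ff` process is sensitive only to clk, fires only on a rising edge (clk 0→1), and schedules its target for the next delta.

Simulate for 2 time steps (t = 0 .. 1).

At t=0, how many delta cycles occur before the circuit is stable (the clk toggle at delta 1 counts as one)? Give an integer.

3

t0.Δ0 clk=0 w4=0 w8=0 w7=1 w3=0 w0=1 w2=1 w1=0
t0.Δ1 clk=1 w4=0 w8=0 w7=1 w3=0 w0=1 w2=1 w1=0
t0.Δ2 clk=1 w4=0 w8=0 w7=1 w3=0 w0=1 w2=0 w1=0
t0.Δ3 clk=1 w4=0 w8=1 w7=1 w3=0 w0=1 w2=0 w1=0
t1.Δ0 clk=1 w4=0 w8=1 w7=1 w3=0 w0=1 w2=0 w1=0
t1.Δ1 clk=0 w4=0 w8=1 w7=1 w3=0 w0=1 w2=0 w1=0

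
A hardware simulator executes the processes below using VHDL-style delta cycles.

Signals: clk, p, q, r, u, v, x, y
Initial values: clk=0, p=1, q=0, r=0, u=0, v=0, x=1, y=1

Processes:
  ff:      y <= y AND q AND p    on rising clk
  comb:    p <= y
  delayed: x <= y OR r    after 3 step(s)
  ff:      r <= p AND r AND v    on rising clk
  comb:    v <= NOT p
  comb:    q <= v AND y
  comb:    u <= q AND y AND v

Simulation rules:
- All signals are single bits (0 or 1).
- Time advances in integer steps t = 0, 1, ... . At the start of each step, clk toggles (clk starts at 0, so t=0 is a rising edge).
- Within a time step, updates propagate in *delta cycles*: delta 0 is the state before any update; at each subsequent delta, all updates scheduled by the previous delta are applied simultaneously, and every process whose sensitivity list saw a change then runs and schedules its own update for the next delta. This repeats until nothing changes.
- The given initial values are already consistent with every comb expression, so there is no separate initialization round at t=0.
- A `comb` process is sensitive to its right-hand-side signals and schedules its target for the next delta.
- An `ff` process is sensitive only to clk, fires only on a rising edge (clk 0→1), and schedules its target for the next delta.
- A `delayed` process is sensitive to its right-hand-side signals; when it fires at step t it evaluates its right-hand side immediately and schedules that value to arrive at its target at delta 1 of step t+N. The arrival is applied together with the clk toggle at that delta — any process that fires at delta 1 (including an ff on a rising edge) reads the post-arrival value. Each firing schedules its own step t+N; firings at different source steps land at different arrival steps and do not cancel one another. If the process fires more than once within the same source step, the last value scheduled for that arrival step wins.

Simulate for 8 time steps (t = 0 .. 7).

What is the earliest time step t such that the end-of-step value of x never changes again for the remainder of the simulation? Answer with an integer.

3

[bits: p,q,r,x,y,clk,v,u]
t=0: Δ0=10011000 Δ1=10011100 Δ2=10010100 Δ3=00010100 Δ4=00010110 | 4Δ
t=1: Δ0=00010110 Δ1=00010010 | 1Δ
t=2: Δ0=00010010 Δ1=00010110 | 1Δ
t=3: Δ0=00010110 Δ1=00000010 | 1Δ
t=4: Δ0=00000010 Δ1=00000110 | 1Δ
t=5: Δ0=00000110 Δ1=00000010 | 1Δ
t=6: Δ0=00000010 Δ1=00000110 | 1Δ
t=7: Δ0=00000110 Δ1=00000010 | 1Δ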